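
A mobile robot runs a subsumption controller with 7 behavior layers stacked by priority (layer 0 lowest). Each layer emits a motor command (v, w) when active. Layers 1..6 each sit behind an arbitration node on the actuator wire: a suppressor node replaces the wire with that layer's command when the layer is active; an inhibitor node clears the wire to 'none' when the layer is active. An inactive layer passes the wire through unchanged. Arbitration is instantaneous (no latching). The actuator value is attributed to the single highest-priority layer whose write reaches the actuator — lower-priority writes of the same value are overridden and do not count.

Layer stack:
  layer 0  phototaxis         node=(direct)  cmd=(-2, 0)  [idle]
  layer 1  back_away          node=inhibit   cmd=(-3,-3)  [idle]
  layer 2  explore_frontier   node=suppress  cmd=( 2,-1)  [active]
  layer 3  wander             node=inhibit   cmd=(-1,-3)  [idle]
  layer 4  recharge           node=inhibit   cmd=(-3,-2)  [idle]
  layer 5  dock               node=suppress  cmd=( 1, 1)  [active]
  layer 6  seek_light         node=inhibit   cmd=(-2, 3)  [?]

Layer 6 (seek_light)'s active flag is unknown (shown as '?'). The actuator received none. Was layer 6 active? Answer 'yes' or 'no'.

yes

If layer 6 is active=yes:
  actuator would be none
If layer 6 is active=no:
  actuator would be (1, 1)
Observed none, so layer 6 was active.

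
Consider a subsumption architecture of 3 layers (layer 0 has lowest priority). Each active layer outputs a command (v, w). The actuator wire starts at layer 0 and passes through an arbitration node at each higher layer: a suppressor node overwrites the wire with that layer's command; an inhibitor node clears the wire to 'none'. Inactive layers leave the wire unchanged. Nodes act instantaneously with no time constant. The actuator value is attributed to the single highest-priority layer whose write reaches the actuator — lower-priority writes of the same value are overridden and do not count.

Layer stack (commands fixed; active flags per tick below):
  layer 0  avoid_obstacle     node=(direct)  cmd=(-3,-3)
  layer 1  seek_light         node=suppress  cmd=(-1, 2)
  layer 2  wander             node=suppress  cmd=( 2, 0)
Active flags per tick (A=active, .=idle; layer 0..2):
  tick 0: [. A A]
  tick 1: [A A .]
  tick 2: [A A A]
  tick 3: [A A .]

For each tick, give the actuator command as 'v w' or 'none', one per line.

tick 0:
  L0 avoid_obstacle: idle → wire = none
  L1 seek_light: active, suppressor → wire = (-1, 2)
  L2 wander: active, suppressor → wire = (2, 0)
  actuator = (2, 0)
tick 1:
  L0 avoid_obstacle: active, feeds wire = (-3, -3)
  L1 seek_light: active, suppressor → wire = (-1, 2)
  L2 wander: idle → wire stays (-1, 2)
  actuator = (-1, 2)
tick 2:
  L0 avoid_obstacle: active, feeds wire = (-3, -3)
  L1 seek_light: active, suppressor → wire = (-1, 2)
  L2 wander: active, suppressor → wire = (2, 0)
  actuator = (2, 0)
tick 3:
  L0 avoid_obstacle: active, feeds wire = (-3, -3)
  L1 seek_light: active, suppressor → wire = (-1, 2)
  L2 wander: idle → wire stays (-1, 2)
  actuator = (-1, 2)

2 0
-1 2
2 0
-1 2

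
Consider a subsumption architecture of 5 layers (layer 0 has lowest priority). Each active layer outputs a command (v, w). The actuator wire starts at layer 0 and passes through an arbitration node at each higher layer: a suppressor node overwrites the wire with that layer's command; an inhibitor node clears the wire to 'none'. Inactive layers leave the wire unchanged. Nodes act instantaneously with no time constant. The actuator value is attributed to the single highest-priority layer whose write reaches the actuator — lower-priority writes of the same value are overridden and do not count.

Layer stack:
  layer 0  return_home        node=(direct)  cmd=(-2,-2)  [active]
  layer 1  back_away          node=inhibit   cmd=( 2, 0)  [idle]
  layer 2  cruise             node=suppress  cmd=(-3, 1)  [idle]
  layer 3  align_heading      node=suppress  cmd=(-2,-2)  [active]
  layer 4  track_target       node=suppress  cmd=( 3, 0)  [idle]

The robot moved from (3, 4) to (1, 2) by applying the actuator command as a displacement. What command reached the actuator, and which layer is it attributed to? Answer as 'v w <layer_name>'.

-2 -2 align_heading

displacement = (1, 2) − (3, 4) = (-2, -2)
layer 0 (return_home) active — direct: (-2, -2)
layer 1 (back_away) idle — unchanged: (-2, -2)
layer 2 (cruise) idle — unchanged: (-2, -2)
layer 3 (align_heading) active — suppresses: (-2, -2)
layer 4 (track_target) idle — unchanged: (-2, -2)
→ actuator (-2, -2) — from layer 3 (align_heading)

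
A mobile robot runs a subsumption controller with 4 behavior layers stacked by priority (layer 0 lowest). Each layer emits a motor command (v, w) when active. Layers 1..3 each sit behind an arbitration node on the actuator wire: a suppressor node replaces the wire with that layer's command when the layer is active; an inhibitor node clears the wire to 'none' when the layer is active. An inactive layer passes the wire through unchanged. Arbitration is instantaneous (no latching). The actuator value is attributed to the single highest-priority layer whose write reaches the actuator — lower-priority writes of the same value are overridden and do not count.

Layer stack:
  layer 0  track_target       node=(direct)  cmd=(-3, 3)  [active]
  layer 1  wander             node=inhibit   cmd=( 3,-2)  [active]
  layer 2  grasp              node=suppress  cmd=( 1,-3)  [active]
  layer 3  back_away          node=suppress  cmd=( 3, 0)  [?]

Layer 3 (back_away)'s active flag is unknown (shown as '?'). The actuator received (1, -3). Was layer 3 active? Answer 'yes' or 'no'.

no

If layer 3 is active=yes:
  actuator would be (3, 0)
If layer 3 is active=no:
  actuator would be (1, -3)
Observed (1, -3), so layer 3 was idle.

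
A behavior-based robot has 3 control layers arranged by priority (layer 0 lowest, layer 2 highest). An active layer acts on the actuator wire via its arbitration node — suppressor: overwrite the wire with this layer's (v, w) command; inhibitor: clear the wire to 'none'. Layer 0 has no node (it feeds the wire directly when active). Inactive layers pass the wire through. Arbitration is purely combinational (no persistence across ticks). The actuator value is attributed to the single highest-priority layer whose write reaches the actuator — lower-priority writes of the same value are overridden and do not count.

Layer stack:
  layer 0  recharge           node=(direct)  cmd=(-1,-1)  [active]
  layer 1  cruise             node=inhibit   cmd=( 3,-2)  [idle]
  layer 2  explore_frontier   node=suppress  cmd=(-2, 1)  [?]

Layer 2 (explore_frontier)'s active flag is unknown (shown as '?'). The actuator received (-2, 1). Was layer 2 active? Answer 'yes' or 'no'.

yes

If layer 2 is active=yes:
  actuator would be (-2, 1)
If layer 2 is active=no:
  actuator would be (-1, -1)
Observed (-2, 1), so layer 2 was active.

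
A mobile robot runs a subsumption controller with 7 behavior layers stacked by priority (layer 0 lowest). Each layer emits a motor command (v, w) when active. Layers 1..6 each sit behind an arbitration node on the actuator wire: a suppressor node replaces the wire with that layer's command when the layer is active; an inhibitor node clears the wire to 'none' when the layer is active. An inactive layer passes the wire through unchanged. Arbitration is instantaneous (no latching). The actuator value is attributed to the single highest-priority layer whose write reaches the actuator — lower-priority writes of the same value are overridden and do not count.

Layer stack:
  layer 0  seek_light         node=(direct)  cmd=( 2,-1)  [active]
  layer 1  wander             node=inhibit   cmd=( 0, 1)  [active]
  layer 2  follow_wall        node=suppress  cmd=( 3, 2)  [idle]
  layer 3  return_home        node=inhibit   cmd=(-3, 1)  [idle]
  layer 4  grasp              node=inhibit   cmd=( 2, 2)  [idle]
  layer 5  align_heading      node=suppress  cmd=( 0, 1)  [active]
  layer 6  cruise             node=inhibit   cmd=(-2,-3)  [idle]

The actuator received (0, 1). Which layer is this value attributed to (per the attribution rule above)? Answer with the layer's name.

layer 0 (seek_light) active — direct: (2, -1)
layer 1 (wander) active — inhibits: none
layer 2 (follow_wall) idle — unchanged: none
layer 3 (return_home) idle — unchanged: none
layer 4 (grasp) idle — unchanged: none
layer 5 (align_heading) active — suppresses: (0, 1)
layer 6 (cruise) idle — unchanged: (0, 1)
→ actuator (0, 1)
last writer: layer 5 = align_heading

align_heading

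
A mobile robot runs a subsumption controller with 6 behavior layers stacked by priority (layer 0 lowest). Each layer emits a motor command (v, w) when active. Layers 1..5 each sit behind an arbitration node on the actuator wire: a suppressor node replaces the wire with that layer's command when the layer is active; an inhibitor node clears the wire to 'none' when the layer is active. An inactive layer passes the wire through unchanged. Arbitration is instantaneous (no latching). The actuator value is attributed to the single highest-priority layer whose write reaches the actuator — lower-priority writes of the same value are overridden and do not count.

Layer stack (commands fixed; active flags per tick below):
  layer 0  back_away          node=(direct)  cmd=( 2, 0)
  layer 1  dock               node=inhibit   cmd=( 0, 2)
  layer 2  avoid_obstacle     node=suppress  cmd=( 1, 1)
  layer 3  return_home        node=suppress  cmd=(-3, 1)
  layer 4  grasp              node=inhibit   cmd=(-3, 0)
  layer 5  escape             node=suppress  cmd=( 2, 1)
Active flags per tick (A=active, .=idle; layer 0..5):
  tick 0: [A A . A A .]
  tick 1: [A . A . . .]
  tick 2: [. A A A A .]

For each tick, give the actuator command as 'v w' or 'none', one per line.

none
1 1
none

tick 0:
  [0] back_away on; wire := (2, 0)
  [1] dock on (inhibit); wire := none
  [2] avoid_obstacle off; pass none
  [3] return_home on (suppress); wire := (-3, 1)
  [4] grasp on (inhibit); wire := none
  [5] escape off; pass none
  output none
tick 1:
  [0] back_away on; wire := (2, 0)
  [1] dock off; pass (2, 0)
  [2] avoid_obstacle on (suppress); wire := (1, 1)
  [3] return_home off; pass (1, 1)
  [4] grasp off; pass (1, 1)
  [5] escape off; pass (1, 1)
  output (1, 1)
tick 2:
  [0] back_away off; wire := none
  [1] dock on (inhibit); wire := none
  [2] avoid_obstacle on (suppress); wire := (1, 1)
  [3] return_home on (suppress); wire := (-3, 1)
  [4] grasp on (inhibit); wire := none
  [5] escape off; pass none
  output none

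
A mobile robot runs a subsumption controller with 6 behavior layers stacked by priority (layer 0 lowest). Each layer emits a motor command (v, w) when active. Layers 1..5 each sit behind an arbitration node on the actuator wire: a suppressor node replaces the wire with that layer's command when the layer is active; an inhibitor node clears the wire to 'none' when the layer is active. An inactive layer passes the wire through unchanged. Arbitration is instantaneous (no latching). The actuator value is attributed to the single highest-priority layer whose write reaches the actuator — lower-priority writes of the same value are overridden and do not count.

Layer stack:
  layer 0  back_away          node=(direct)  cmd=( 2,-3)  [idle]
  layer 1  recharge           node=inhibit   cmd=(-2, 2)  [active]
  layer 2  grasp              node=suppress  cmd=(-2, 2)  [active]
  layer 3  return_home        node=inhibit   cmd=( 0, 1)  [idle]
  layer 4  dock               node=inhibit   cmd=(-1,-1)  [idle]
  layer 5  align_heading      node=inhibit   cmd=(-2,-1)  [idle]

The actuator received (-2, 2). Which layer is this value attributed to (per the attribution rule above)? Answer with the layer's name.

grasp

[0] back_away off; wire := none
[1] recharge on (inhibit); wire := none
[2] grasp on (suppress); wire := (-2, 2)
[3] return_home off; pass (-2, 2)
[4] dock off; pass (-2, 2)
[5] align_heading off; pass (-2, 2)
output (-2, 2)
last writer: layer 2 = grasp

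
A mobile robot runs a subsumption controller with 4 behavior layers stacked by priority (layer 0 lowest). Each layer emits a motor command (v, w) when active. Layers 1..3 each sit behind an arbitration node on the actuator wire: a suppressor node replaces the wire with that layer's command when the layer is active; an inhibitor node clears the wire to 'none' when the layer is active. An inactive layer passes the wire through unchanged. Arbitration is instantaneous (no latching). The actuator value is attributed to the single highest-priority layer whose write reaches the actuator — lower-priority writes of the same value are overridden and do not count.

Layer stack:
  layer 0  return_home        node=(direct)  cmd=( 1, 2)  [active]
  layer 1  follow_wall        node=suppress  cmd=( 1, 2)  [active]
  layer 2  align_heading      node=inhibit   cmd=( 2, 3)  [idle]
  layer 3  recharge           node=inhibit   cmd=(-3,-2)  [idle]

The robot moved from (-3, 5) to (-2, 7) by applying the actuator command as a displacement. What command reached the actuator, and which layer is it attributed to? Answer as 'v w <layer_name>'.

displacement = (-2, 7) − (-3, 5) = (1, 2)
[0] return_home on; wire := (1, 2)
[1] follow_wall on (suppress); wire := (1, 2)
[2] align_heading off; pass (1, 2)
[3] recharge off; pass (1, 2)
output (1, 2) — from layer 1 (follow_wall)

1 2 follow_wall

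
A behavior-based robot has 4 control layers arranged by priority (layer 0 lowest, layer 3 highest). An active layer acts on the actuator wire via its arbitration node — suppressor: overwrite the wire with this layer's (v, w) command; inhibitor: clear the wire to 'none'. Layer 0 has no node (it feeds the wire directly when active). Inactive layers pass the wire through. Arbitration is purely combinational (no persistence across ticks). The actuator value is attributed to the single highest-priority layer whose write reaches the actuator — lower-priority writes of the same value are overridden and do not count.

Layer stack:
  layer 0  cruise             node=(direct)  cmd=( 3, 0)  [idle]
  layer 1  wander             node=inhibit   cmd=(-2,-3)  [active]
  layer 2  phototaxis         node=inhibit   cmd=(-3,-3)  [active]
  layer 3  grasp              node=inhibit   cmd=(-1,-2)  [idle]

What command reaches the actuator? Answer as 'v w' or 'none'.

[0] cruise off; wire := none
[1] wander on (inhibit); wire := none
[2] phototaxis on (inhibit); wire := none
[3] grasp off; pass none
output none

none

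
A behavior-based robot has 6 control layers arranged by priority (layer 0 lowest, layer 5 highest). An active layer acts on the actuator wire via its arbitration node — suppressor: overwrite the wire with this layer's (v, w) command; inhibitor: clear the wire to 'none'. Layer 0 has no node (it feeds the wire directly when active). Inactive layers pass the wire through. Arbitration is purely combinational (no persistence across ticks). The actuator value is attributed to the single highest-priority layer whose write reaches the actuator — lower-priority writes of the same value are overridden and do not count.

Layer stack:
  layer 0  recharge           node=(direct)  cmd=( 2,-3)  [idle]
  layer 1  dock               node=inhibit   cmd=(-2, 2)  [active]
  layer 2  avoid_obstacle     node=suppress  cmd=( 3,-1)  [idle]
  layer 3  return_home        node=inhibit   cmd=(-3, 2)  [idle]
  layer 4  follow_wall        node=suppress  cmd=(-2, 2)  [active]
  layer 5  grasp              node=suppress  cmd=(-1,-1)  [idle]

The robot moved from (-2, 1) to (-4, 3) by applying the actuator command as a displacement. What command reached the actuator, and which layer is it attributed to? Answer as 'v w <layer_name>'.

-2 2 follow_wall

displacement = (-4, 3) − (-2, 1) = (-2, 2)
[0] recharge off; wire := none
[1] dock on (inhibit); wire := none
[2] avoid_obstacle off; pass none
[3] return_home off; pass none
[4] follow_wall on (suppress); wire := (-2, 2)
[5] grasp off; pass (-2, 2)
output (-2, 2) — from layer 4 (follow_wall)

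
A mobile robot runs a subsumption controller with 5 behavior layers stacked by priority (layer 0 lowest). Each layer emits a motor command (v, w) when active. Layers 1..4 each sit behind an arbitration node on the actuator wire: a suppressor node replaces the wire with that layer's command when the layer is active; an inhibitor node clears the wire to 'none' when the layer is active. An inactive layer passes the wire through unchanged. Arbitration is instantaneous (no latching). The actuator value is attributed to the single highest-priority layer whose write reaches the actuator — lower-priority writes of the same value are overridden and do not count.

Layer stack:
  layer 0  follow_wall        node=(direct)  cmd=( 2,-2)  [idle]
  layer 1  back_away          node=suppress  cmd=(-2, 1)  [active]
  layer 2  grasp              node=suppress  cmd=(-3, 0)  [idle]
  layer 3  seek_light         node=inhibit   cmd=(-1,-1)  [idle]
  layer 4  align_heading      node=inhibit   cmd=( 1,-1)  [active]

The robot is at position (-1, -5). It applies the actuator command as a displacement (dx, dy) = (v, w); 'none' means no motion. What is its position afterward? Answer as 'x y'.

[0] follow_wall off; wire := none
[1] back_away on (suppress); wire := (-2, 1)
[2] grasp off; pass (-2, 1)
[3] seek_light off; pass (-2, 1)
[4] align_heading on (inhibit); wire := none
output none
position: (-1, -5) + none = (-1, -5)

-1 -5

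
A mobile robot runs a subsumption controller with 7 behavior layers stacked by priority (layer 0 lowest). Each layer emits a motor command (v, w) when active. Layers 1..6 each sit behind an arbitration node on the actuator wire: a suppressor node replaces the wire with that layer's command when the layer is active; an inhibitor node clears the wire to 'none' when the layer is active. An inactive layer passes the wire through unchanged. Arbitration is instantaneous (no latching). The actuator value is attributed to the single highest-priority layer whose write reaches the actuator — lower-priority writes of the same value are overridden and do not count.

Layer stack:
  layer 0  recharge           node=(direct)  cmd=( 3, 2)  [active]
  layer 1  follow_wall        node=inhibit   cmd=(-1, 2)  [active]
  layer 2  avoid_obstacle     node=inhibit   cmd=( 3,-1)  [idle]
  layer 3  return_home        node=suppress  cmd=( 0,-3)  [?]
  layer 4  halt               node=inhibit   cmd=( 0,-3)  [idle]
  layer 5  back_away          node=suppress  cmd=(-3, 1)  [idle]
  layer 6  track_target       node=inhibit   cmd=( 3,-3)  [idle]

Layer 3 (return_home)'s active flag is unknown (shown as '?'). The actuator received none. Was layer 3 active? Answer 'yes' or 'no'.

If layer 3 is active=yes:
  actuator would be (0, -3)
If layer 3 is active=no:
  actuator would be none
Observed none, so layer 3 was idle.

no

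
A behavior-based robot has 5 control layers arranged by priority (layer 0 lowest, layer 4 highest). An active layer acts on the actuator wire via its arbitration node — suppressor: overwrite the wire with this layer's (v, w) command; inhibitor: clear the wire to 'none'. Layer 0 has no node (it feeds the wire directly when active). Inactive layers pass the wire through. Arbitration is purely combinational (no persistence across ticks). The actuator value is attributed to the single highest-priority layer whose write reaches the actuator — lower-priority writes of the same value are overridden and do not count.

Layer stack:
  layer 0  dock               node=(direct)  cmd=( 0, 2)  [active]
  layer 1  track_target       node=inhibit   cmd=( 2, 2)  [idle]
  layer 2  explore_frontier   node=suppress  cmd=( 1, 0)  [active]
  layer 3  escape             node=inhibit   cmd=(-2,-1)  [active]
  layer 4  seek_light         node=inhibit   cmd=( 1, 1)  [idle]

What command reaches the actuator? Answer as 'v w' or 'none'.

none

[0] dock on; wire := (0, 2)
[1] track_target off; pass (0, 2)
[2] explore_frontier on (suppress); wire := (1, 0)
[3] escape on (inhibit); wire := none
[4] seek_light off; pass none
output none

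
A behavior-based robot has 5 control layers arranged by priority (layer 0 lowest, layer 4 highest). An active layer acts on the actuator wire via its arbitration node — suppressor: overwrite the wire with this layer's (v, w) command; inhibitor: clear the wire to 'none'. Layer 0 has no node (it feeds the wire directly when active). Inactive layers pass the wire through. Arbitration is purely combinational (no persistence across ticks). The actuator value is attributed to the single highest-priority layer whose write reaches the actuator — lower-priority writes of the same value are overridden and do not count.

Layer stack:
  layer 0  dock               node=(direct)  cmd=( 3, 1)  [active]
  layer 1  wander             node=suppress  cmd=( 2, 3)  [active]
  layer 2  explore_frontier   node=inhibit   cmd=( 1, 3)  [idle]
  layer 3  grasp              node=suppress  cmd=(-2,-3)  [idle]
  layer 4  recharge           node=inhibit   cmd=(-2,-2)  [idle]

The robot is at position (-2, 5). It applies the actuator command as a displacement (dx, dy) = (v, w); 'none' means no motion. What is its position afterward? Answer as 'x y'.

0 8

[0] dock on; wire := (3, 1)
[1] wander on (suppress); wire := (2, 3)
[2] explore_frontier off; pass (2, 3)
[3] grasp off; pass (2, 3)
[4] recharge off; pass (2, 3)
output (2, 3)
position: (-2, 5) + (2, 3) = (0, 8)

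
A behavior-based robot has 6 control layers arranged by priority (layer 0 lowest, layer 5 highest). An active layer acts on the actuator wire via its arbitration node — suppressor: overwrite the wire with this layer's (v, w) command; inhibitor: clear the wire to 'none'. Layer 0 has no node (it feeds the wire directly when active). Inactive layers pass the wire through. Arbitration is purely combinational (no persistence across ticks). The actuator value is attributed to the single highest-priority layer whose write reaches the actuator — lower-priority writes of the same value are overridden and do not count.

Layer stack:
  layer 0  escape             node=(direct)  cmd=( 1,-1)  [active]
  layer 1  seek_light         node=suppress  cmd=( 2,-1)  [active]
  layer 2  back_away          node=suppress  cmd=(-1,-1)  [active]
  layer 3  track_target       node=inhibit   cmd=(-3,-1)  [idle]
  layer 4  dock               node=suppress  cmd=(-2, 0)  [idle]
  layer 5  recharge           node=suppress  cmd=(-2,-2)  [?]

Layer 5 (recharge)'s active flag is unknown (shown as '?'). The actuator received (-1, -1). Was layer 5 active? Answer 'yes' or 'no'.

If layer 5 is active=yes:
  actuator would be (-2, -2)
If layer 5 is active=no:
  actuator would be (-1, -1)
Observed (-1, -1), so layer 5 was idle.

no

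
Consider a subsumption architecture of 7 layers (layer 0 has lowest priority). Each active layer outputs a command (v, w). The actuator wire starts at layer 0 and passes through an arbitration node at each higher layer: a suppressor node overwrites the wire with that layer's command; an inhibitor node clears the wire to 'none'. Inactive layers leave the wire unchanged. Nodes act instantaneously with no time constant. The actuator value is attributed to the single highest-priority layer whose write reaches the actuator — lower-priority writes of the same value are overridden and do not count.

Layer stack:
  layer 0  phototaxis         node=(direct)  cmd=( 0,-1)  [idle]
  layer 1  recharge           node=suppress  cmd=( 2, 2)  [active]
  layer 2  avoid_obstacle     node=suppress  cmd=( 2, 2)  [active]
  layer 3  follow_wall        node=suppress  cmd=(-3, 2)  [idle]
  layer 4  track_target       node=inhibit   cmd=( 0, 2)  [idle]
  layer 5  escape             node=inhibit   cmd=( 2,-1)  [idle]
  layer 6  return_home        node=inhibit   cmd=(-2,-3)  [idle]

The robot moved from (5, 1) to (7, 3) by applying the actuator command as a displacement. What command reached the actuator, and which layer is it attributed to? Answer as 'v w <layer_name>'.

2 2 avoid_obstacle

displacement = (7, 3) − (5, 1) = (2, 2)
layer 0 (phototaxis) idle — none
layer 1 (recharge) active — suppresses: (2, 2)
layer 2 (avoid_obstacle) active — suppresses: (2, 2)
layer 3 (follow_wall) idle — unchanged: (2, 2)
layer 4 (track_target) idle — unchanged: (2, 2)
layer 5 (escape) idle — unchanged: (2, 2)
layer 6 (return_home) idle — unchanged: (2, 2)
→ actuator (2, 2) — from layer 2 (avoid_obstacle)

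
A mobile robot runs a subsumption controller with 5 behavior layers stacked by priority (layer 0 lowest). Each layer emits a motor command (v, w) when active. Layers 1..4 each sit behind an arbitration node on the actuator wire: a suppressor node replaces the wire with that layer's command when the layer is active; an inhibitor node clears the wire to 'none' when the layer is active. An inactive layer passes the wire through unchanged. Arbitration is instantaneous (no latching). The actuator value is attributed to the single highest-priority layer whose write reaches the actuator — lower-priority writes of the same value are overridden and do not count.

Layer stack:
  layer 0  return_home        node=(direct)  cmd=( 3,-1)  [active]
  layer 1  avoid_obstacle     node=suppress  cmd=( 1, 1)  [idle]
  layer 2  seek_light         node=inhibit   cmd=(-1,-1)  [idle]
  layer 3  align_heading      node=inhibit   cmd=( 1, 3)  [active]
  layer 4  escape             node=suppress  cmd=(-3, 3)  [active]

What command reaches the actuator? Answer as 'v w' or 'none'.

layer 0 (return_home) active — direct: (3, -1)
layer 1 (avoid_obstacle) idle — unchanged: (3, -1)
layer 2 (seek_light) idle — unchanged: (3, -1)
layer 3 (align_heading) active — inhibits: none
layer 4 (escape) active — suppresses: (-3, 3)
→ actuator (-3, 3)

-3 3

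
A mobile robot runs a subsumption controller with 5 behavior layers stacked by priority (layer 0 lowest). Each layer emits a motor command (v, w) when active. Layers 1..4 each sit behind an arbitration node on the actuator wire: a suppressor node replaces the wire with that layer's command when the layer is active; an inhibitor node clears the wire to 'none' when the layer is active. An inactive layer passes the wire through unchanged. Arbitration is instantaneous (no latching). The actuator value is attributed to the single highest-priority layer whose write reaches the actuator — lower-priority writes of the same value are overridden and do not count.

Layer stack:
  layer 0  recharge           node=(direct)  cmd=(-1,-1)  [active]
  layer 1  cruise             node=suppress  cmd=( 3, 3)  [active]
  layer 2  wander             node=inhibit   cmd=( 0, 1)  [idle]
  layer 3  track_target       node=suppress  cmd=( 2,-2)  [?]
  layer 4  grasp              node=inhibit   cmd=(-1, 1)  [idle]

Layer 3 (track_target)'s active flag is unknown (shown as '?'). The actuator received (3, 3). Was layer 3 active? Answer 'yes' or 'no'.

If layer 3 is active=yes:
  actuator would be (2, -2)
If layer 3 is active=no:
  actuator would be (3, 3)
Observed (3, 3), so layer 3 was idle.

no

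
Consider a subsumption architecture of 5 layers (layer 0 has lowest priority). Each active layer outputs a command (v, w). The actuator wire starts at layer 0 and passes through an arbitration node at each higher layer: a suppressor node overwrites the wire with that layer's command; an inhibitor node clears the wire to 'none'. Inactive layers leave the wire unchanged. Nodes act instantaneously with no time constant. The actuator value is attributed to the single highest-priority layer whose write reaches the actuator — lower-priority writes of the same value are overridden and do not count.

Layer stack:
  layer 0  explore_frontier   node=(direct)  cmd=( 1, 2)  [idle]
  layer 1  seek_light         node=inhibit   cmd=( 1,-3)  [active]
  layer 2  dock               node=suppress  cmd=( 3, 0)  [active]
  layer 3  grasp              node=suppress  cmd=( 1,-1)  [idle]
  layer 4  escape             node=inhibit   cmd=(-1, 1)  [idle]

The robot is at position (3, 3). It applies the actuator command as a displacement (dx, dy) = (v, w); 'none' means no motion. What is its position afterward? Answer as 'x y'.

L0 explore_frontier: idle → wire = none
L1 seek_light: active, inhibitor → wire = none
L2 dock: active, suppressor → wire = (3, 0)
L3 grasp: idle → wire stays (3, 0)
L4 escape: idle → wire stays (3, 0)
actuator = (3, 0)
position: (3, 3) + (3, 0) = (6, 3)

6 3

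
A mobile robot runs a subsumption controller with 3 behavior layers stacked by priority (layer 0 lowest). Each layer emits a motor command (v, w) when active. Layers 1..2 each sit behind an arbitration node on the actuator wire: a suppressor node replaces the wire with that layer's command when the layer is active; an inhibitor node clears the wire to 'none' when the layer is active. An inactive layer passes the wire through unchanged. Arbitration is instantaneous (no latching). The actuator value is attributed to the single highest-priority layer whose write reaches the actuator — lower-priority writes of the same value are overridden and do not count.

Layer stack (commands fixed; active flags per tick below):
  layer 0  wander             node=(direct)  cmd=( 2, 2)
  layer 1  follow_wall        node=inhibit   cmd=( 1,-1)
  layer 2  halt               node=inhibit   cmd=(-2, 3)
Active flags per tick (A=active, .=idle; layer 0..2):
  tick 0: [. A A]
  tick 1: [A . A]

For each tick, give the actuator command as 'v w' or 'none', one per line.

none
none

tick 0:
  L0 wander: idle → wire = none
  L1 follow_wall: active, inhibitor → wire = none
  L2 halt: active, inhibitor → wire = none
  actuator = none
tick 1:
  L0 wander: active, feeds wire = (2, 2)
  L1 follow_wall: idle → wire stays (2, 2)
  L2 halt: active, inhibitor → wire = none
  actuator = none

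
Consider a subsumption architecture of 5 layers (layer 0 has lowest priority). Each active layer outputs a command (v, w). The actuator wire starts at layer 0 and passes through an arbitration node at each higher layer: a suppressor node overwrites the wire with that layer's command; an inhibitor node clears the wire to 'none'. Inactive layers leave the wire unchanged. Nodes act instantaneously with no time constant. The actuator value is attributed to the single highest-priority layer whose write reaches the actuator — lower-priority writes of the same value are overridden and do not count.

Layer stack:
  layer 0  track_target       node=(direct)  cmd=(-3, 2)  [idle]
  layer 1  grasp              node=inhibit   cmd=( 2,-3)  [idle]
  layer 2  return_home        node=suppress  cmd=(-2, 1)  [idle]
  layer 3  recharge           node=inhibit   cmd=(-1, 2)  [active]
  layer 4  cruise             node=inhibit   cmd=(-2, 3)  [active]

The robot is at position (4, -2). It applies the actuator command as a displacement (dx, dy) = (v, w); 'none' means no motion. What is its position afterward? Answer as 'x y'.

4 -2

layer 0 (track_target) idle — none
layer 1 (grasp) idle — unchanged: none
layer 2 (return_home) idle — unchanged: none
layer 3 (recharge) active — inhibits: none
layer 4 (cruise) active — inhibits: none
→ actuator none
position: (4, -2) + none = (4, -2)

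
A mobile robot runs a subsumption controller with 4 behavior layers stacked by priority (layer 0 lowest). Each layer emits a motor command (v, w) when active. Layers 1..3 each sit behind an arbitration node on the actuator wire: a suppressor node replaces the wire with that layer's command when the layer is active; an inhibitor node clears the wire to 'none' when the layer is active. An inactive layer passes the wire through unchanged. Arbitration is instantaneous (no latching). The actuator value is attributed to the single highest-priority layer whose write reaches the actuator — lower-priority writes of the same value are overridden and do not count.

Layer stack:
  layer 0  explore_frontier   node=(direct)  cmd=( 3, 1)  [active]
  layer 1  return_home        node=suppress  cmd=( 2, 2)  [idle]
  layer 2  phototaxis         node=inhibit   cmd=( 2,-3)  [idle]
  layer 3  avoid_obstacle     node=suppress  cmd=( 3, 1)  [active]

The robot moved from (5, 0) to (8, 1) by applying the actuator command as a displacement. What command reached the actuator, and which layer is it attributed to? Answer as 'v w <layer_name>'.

3 1 avoid_obstacle

displacement = (8, 1) − (5, 0) = (3, 1)
layer 0 (explore_frontier) active — direct: (3, 1)
layer 1 (return_home) idle — unchanged: (3, 1)
layer 2 (phototaxis) idle — unchanged: (3, 1)
layer 3 (avoid_obstacle) active — suppresses: (3, 1)
→ actuator (3, 1) — from layer 3 (avoid_obstacle)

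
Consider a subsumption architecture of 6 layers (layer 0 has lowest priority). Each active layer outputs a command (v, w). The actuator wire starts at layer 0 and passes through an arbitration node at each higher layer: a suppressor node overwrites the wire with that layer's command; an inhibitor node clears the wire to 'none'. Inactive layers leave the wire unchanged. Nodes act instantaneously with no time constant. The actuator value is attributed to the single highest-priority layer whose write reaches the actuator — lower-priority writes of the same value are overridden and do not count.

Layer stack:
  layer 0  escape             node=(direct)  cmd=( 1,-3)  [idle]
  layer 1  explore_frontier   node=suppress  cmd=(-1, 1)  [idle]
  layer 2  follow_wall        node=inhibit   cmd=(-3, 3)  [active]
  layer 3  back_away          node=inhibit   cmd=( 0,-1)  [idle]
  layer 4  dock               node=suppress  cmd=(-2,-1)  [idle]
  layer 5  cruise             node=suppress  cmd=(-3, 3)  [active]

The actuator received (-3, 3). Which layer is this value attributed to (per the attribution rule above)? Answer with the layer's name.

cruise

L0 escape: idle → wire = none
L1 explore_frontier: idle → wire stays none
L2 follow_wall: active, inhibitor → wire = none
L3 back_away: idle → wire stays none
L4 dock: idle → wire stays none
L5 cruise: active, suppressor → wire = (-3, 3)
actuator = (-3, 3)
last writer: layer 5 = cruise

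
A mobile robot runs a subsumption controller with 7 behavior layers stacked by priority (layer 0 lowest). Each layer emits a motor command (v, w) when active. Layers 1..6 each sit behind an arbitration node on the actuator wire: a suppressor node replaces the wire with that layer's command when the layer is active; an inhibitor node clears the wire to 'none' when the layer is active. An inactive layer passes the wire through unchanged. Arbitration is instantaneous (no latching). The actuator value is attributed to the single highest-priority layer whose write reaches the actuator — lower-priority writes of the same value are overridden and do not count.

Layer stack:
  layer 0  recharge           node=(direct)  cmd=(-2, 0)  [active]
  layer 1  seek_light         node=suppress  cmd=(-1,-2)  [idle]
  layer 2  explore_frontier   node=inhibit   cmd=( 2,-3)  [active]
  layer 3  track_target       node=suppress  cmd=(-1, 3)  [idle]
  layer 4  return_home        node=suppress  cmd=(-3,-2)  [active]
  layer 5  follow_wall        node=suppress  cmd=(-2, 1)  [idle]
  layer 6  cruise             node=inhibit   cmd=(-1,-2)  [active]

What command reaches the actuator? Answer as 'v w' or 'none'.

none

L0 recharge: active, feeds wire = (-2, 0)
L1 seek_light: idle → wire stays (-2, 0)
L2 explore_frontier: active, inhibitor → wire = none
L3 track_target: idle → wire stays none
L4 return_home: active, suppressor → wire = (-3, -2)
L5 follow_wall: idle → wire stays (-3, -2)
L6 cruise: active, inhibitor → wire = none
actuator = none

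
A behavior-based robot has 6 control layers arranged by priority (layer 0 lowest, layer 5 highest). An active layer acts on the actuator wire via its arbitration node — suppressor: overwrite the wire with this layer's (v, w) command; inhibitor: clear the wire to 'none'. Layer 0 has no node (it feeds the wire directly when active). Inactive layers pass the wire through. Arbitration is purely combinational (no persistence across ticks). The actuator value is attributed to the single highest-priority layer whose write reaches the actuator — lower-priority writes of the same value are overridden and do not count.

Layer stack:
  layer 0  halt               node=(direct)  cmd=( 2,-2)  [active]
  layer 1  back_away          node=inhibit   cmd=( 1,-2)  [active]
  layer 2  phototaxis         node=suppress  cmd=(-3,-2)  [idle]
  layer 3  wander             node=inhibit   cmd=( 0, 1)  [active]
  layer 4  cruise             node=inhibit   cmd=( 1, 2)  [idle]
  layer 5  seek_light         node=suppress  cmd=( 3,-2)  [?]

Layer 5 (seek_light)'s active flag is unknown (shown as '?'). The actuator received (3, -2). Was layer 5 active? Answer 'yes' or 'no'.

If layer 5 is active=yes:
  actuator would be (3, -2)
If layer 5 is active=no:
  actuator would be none
Observed (3, -2), so layer 5 was active.

yes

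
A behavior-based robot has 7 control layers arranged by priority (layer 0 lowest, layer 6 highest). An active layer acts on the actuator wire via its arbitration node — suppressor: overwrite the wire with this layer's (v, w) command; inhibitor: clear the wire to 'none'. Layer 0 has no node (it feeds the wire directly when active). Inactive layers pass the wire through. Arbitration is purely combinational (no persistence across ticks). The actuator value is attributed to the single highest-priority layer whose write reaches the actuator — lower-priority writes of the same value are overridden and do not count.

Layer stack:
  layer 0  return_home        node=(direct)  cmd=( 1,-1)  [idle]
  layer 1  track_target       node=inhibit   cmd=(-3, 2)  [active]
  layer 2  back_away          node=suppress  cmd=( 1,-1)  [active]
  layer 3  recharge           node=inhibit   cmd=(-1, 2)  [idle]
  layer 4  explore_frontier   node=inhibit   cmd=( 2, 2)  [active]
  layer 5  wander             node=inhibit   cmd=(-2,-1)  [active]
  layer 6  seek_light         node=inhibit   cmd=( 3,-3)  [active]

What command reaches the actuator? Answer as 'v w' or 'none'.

L0 return_home: idle → wire = none
L1 track_target: active, inhibitor → wire = none
L2 back_away: active, suppressor → wire = (1, -1)
L3 recharge: idle → wire stays (1, -1)
L4 explore_frontier: active, inhibitor → wire = none
L5 wander: active, inhibitor → wire = none
L6 seek_light: active, inhibitor → wire = none
actuator = none

none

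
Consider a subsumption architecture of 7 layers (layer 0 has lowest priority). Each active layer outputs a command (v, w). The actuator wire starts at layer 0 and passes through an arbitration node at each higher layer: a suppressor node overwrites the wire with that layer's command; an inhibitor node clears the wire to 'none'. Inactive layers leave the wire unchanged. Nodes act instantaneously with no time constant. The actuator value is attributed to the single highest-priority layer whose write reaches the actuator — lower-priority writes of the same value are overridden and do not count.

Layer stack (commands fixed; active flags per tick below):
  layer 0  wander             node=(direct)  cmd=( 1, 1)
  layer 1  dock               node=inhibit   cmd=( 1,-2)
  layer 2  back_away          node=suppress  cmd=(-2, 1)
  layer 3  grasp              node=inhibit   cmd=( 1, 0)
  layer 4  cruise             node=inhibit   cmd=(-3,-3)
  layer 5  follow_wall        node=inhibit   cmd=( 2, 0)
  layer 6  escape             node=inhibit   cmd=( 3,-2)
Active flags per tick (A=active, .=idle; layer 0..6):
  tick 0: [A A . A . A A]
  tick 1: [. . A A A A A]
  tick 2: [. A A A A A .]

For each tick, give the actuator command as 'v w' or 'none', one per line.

tick 0:
  layer 0 (wander) active — direct: (1, 1)
  layer 1 (dock) active — inhibits: none
  layer 2 (back_away) idle — unchanged: none
  layer 3 (grasp) active — inhibits: none
  layer 4 (cruise) idle — unchanged: none
  layer 5 (follow_wall) active — inhibits: none
  layer 6 (escape) active — inhibits: none
  → actuator none
tick 1:
  layer 0 (wander) idle — none
  layer 1 (dock) idle — unchanged: none
  layer 2 (back_away) active — suppresses: (-2, 1)
  layer 3 (grasp) active — inhibits: none
  layer 4 (cruise) active — inhibits: none
  layer 5 (follow_wall) active — inhibits: none
  layer 6 (escape) active — inhibits: none
  → actuator none
tick 2:
  layer 0 (wander) idle — none
  layer 1 (dock) active — inhibits: none
  layer 2 (back_away) active — suppresses: (-2, 1)
  layer 3 (grasp) active — inhibits: none
  layer 4 (cruise) active — inhibits: none
  layer 5 (follow_wall) active — inhibits: none
  layer 6 (escape) idle — unchanged: none
  → actuator none

none
none
none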